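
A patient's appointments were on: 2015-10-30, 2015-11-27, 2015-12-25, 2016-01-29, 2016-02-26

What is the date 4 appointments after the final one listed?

2016-06-24

These are Fridays with 28, 28, 35, 28-day gaps.
Each is the final Friday of its month — 2015-10-30 is past the 28th, so '4th Friday' doesn't fit.
Last Friday of March 2016: 2016-03-25.
Last Friday of April 2016: 2016-04-29.
May 2016 ends with Friday 2016-05-27.
June 2016 ends with Friday 2016-06-24.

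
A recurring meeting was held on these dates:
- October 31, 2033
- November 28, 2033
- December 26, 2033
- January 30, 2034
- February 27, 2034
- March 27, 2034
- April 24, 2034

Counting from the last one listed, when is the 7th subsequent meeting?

These are Mondays with 28, 28, 35, 28, 28, 28-day gaps.
Each is the final Monday of its month — October 31, 2033 is past the 28th, so '4th Monday' doesn't fit.
Last Monday of May 2034: May 29, 2034.
June 2034 ends with Monday June 26, 2034.
Last Monday of July 2034: July 31, 2034.
August 2034 ends with Monday August 28, 2034.
Last Monday of September 2034: September 25, 2034.
October 2034 ends with Monday October 30, 2034.
November 2034 ends with Monday November 27, 2034.

November 27, 2034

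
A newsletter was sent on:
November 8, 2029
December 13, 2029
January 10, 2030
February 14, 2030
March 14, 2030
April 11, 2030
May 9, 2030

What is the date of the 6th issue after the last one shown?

November 14, 2030

These are Thursdays at 28- or 35-day spacing (35, 28, 35, 28, 28, 28).
The pattern: 2nd Thursday of the month.
June 2030 — 2nd Thursday is June 13, 2030.
2nd Thursday of July 2030: July 11, 2030.
August 2030 — 2nd Thursday is August 8, 2030.
2nd Thursday of September 2030: September 12, 2030.
2nd Thursday of October 2030: October 10, 2030.
November 2030 — 2nd Thursday is November 14, 2030.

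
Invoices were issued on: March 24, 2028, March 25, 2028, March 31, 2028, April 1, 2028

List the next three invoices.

The gap pattern 1, 6, 1 repeats every 2 events.
These are the Fridays and Saturdays of each week.
The following Friday is April 7, 2028.
The following Saturday is April 8, 2028.
Next Friday: April 14, 2028.

April 7, 2028; April 8, 2028; April 14, 2028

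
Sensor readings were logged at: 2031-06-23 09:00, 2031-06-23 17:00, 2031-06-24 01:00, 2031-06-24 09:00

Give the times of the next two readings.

The interval is a steady 8 hours (8, 8, 8).
2031-06-24 09:00 + 8 h = 2031-06-24 17:00.
2031-06-24 17:00 + 8 h = 2031-06-25 01:00.

2031-06-24 17:00, 2031-06-25 01:00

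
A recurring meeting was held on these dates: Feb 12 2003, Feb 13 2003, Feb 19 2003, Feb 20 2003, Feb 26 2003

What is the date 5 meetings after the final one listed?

Mar 13 2003

The gap pattern 1, 6, 1, 6 repeats every 2 events.
These are the Wednesdays and Thursdays of each week.
Next Thursday: Feb 27 2003.
Next Wednesday: Mar 5 2003.
Next Thursday: Mar 6 2003.
The following Wednesday is Mar 12 2003.
Next Thursday: Mar 13 2003.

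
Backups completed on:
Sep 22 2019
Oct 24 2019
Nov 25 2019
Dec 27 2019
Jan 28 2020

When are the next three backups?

Feb 29 2020, Apr 1 2020, May 3 2020

Gaps between consecutive events: 32, 32, 32, 32 days — a constant 32-day interval.
Jan 28 2020 + 32 days = Feb 29 2020.
Feb 29 2020 + 32 days = Apr 1 2020.
Apr 1 2020 + 32 days = May 3 2020.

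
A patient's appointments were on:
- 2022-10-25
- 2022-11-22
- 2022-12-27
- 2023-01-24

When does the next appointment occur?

These are Tuesdays at 28- or 35-day spacing (28, 35, 28).
The pattern: 4th Tuesday of the month.
February 2023 — 4th Tuesday is 2023-02-28.

2023-02-28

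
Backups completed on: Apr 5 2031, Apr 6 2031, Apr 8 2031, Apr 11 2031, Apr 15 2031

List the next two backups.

Apr 20 2031, Apr 26 2031

Intervals are 1, 2, 3, 4 days — an arithmetic progression with common difference 1.
Next gap: 5 days. Apr 15 2031 + 5 days = Apr 20 2031.
Next gap: 6 days. Apr 20 2031 + 6 days = Apr 26 2031.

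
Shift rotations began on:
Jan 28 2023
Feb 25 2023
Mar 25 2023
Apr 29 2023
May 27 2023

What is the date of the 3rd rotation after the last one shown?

Every date is a Saturday; gaps 28, 28, 35, 28 days.
Each is the last Saturday of its month (at least one falls on the 29th or later, ruling out '4th Saturday').
Last Saturday of June 2023: Jun 24 2023.
Last Saturday of July 2023: Jul 29 2023.
August 2023 ends with Saturday Aug 26 2023.

Aug 26 2023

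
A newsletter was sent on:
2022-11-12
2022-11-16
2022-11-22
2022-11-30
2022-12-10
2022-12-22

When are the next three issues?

2023-01-05, 2023-01-21, 2023-02-08

Intervals are 4, 6, 8, 10, 12 days — an arithmetic progression with common difference 2.
Next gap: 14 days. 2022-12-22 + 14 days = 2023-01-05.
Next gap: 16 days. 2023-01-05 + 16 days = 2023-01-21.
Next gap: 18 days. 2023-01-21 + 18 days = 2023-02-08.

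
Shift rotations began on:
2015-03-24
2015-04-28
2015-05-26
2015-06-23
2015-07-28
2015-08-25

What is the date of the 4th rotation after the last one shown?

These are Tuesdays at 28- or 35-day spacing (35, 28, 28, 35, 28).
The pattern: 4th Tuesday of the month.
4th Tuesday of September 2015: 2015-09-22.
October 2015 — 4th Tuesday is 2015-10-27.
November 2015 — 4th Tuesday is 2015-11-24.
December 2015 — 4th Tuesday is 2015-12-22.

2015-12-22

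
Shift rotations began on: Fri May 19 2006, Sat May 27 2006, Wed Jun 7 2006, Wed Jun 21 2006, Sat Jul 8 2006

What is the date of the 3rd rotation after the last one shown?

Gaps: 8, 11, 14, 17 days — each gap is 3 larger than the previous one.
Next gap: 20 days. Sat Jul 8 2006 + 20 days = Fri Jul 28 2006.
Next gap: 23 days. Fri Jul 28 2006 + 23 days = Sun Aug 20 2006.
Next gap: 26 days. Sun Aug 20 2006 + 26 days = Fri Sep 15 2006.

Fri Sep 15 2006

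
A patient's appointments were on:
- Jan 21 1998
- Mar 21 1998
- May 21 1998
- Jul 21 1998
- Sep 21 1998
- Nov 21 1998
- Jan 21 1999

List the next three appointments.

Mar 21 1999, May 21 1999, Jul 21 1999

The day-of-month is always 21 (59, 61, 61, 62, 61, 61 days between events).
So this recurs on the 21st of every 2 months.
March 1999: Mar 21 1999.
May 1999: May 21 1999.
Next: July 1999 → Jul 21 1999.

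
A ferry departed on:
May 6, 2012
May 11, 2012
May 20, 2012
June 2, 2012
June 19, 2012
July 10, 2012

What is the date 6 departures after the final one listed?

The spacing grows by 4 each time: 5, 9, 13, 17, 21 days.
Next gap: 25 days. July 10, 2012 + 25 days = August 4, 2012.
Next gap: 29 days. August 4, 2012 + 29 days = September 2, 2012.
Next gap: 33 days. September 2, 2012 + 33 days = October 5, 2012.
Next gap: 37 days. October 5, 2012 + 37 days = November 11, 2012.
Next gap: 41 days. November 11, 2012 + 41 days = December 22, 2012.
Next gap: 45 days. December 22, 2012 + 45 days = February 5, 2013.

February 5, 2013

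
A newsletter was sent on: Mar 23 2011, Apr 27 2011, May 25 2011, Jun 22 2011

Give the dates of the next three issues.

Jul 27 2011, Aug 24 2011, Sep 28 2011

These are Wednesdays at 28- or 35-day spacing (35, 28, 28).
The pattern: 4th Wednesday of the month.
4th Wednesday of July 2011: Jul 27 2011.
August 2011 — 4th Wednesday is Aug 24 2011.
4th Wednesday of September 2011: Sep 28 2011.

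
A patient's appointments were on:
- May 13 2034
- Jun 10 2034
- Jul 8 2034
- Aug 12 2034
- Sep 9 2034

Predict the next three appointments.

Gaps: 28, 28, 35, 28 days — a mix of 28 and 35. Every date is a Saturday.
Each is the 2nd Saturday of its month.
October 2034 — 2nd Saturday is Oct 14 2034.
November 2034 — 2nd Saturday is Nov 11 2034.
2nd Saturday of December 2034: Dec 9 2034.

Oct 14 2034, Nov 11 2034, Dec 9 2034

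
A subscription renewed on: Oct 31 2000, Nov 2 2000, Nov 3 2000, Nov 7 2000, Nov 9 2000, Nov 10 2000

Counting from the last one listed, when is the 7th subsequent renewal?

Nov 28 2000

Gaps: 2, 1, 4, 2, 1 days — not constant, but cyclic with period 3.
The events fall on every Tuesday, Thursday and Friday.
The following Tuesday is Nov 14 2000.
Next Thursday: Nov 16 2000.
The following Friday is Nov 17 2000.
Next Tuesday: Nov 21 2000.
The following Thursday is Nov 23 2000.
The following Friday is Nov 24 2000.
Next Tuesday: Nov 28 2000.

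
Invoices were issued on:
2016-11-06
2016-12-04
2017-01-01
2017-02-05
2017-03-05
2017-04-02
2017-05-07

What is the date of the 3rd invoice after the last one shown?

All dates are Sundays, 28, 28, 35, 28, 28, 35 days apart.
Specifically, the 1st Sunday of each month.
June 2017 — 1st Sunday is 2017-06-04.
July 2017 — 1st Sunday is 2017-07-02.
1st Sunday of August 2017: 2017-08-06.

2017-08-06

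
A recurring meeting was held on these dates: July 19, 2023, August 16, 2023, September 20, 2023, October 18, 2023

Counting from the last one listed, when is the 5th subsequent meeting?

Gaps: 28, 35, 28 days — a mix of 28 and 35. Every date is a Wednesday.
Each is the 3rd Wednesday of its month.
November 2023 — 3rd Wednesday is November 15, 2023.
December 2023 — 3rd Wednesday is December 20, 2023.
3rd Wednesday of January 2024: January 17, 2024.
3rd Wednesday of February 2024: February 21, 2024.
March 2024 — 3rd Wednesday is March 20, 2024.

March 20, 2024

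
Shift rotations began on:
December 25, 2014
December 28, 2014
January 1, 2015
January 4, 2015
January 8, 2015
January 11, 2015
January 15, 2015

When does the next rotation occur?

January 18, 2015

The gap pattern 3, 4, 3, 4, 3, 4 repeats every 2 events.
These are the Thursdays and Sundays of each week.
Next Sunday: January 18, 2015.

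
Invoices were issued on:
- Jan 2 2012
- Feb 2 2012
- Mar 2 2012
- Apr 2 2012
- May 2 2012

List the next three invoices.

Jun 2 2012, Jul 2 2012, Aug 2 2012

The day-of-month is always 2 (31, 29, 31, 30 days between events).
So this recurs on the 2nd of each month.
Next: June 2012 → Jun 2 2012.
Next: July 2012 → Jul 2 2012.
Next: August 2012 → Aug 2 2012.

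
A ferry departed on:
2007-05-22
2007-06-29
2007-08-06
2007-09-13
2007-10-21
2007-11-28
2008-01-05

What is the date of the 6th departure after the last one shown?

2008-08-20

Every event comes 38 days after the last (38, 38, 38, 38, 38, 38).
2008-01-05 + 38 days = 2008-02-12.
2008-02-12 + 38 days = 2008-03-21.
2008-03-21 + 38 days = 2008-04-28.
2008-04-28 + 38 days = 2008-06-05.
2008-06-05 + 38 days = 2008-07-13.
2008-07-13 + 38 days = 2008-08-20.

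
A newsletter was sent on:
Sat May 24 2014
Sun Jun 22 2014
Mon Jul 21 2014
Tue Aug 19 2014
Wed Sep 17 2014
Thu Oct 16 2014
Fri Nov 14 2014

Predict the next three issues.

Sat Dec 13 2014, Sun Jan 11 2015, Mon Feb 9 2015

Every event comes 29 days after the last (29, 29, 29, 29, 29, 29).
Fri Nov 14 2014 + 29 days = Sat Dec 13 2014.
Sat Dec 13 2014 + 29 days = Sun Jan 11 2015.
Sun Jan 11 2015 + 29 days = Mon Feb 9 2015.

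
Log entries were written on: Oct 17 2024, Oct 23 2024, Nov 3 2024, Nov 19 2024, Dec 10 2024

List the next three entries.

Jan 5 2025, Feb 5 2025, Mar 13 2025

Intervals are 6, 11, 16, 21 days — an arithmetic progression with common difference 5.
Next gap: 26 days. Dec 10 2024 + 26 days = Jan 5 2025.
Next gap: 31 days. Jan 5 2025 + 31 days = Feb 5 2025.
Next gap: 36 days. Feb 5 2025 + 36 days = Mar 13 2025.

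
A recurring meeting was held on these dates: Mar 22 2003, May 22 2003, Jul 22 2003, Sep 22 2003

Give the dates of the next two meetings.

Nov 22 2003, Jan 22 2004

Each date is the 22nd; the gaps (61, 61, 62) track the month lengths.
The rule is the 22nd of every 2 months.
Next: November 2003 → Nov 22 2003.
Next: January 2004 → Jan 22 2004.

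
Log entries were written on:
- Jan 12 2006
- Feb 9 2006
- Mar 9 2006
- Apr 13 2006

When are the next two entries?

May 11 2006, Jun 8 2006

These are Thursdays at 28- or 35-day spacing (28, 28, 35).
The pattern: 2nd Thursday of the month.
May 2006 — 2nd Thursday is May 11 2006.
2nd Thursday of June 2006: Jun 8 2006.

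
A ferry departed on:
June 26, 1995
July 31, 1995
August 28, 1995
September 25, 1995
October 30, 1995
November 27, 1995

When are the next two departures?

Every date is a Monday; gaps 35, 28, 28, 35, 28 days.
Each is the last Monday of its month (at least one falls on the 29th or later, ruling out '4th Monday').
December 1995 ends with Monday December 25, 1995.
Last Monday of January 1996: January 29, 1996.

December 25, 1995; January 29, 1996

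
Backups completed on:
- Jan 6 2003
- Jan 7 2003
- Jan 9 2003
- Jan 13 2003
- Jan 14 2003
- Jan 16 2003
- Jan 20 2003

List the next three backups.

Gaps: 1, 2, 4, 1, 2, 4 days — not constant, but cyclic with period 3.
The events fall on every Monday, Tuesday and Thursday.
Next Tuesday: Jan 21 2003.
Next Thursday: Jan 23 2003.
The following Monday is Jan 27 2003.

Jan 21 2003, Jan 23 2003, Jan 27 2003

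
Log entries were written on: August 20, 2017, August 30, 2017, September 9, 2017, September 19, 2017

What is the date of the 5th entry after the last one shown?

November 8, 2017

Every event comes 10 days after the last (10, 10, 10).
September 19, 2017 + 10 days = September 29, 2017.
September 29, 2017 + 10 days = October 9, 2017.
October 9, 2017 + 10 days = October 19, 2017.
October 19, 2017 + 10 days = October 29, 2017.
October 29, 2017 + 10 days = November 8, 2017.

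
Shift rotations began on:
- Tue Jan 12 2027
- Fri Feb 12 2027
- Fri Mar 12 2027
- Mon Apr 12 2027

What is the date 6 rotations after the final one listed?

Each date is the 12th; the gaps (31, 28, 31) track the month lengths.
The rule is the 12th of each month.
May 2027: Wed May 12 2027.
June 2027: Sat Jun 12 2027.
July 2027: Mon Jul 12 2027.
August 2027: Thu Aug 12 2027.
September 2027: Sun Sep 12 2027.
October 2027: Tue Oct 12 2027.

Tue Oct 12 2027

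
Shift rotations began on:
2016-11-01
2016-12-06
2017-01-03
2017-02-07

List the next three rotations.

2017-03-07, 2017-04-04, 2017-05-02

These are Tuesdays at 28- or 35-day spacing (35, 28, 35).
The pattern: 1st Tuesday of the month.
March 2017 — 1st Tuesday is 2017-03-07.
1st Tuesday of April 2017: 2017-04-04.
May 2017 — 1st Tuesday is 2017-05-02.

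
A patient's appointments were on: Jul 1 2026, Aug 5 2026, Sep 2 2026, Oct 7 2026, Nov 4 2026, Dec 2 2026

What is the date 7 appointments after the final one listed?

Jul 7 2027

All dates are Wednesdays, 35, 28, 35, 28, 28 days apart.
Specifically, the 1st Wednesday of each month.
1st Wednesday of January 2027: Jan 6 2027.
February 2027 — 1st Wednesday is Feb 3 2027.
March 2027 — 1st Wednesday is Mar 3 2027.
April 2027 — 1st Wednesday is Apr 7 2027.
May 2027 — 1st Wednesday is May 5 2027.
1st Wednesday of June 2027: Jun 2 2027.
July 2027 — 1st Wednesday is Jul 7 2027.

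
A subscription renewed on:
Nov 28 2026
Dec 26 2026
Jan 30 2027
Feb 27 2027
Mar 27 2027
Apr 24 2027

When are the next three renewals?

These are Saturdays with 28, 35, 28, 28, 28-day gaps.
Each is the final Saturday of its month — Jan 30 2027 is past the 28th, so '4th Saturday' doesn't fit.
May 2027 ends with Saturday May 29 2027.
June 2027 ends with Saturday Jun 26 2027.
Last Saturday of July 2027: Jul 31 2027.

May 29 2027, Jun 26 2027, Jul 31 2027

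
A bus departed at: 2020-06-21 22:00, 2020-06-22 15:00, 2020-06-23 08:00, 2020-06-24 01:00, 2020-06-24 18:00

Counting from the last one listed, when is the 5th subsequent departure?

2020-06-28 07:00

Gaps: 17, 17, 17, 17 hours — each event is 17 hours after the previous one.
2020-06-24 18:00 + 17 h = 2020-06-25 11:00.
2020-06-25 11:00 + 17 h = 2020-06-26 04:00.
2020-06-26 04:00 + 17 h = 2020-06-26 21:00.
2020-06-26 21:00 + 17 h = 2020-06-27 14:00.
2020-06-27 14:00 + 17 h = 2020-06-28 07:00.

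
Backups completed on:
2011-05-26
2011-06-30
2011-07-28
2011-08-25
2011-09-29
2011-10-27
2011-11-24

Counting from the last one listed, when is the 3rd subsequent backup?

2012-02-23

Every date is a Thursday; gaps 35, 28, 28, 35, 28, 28 days.
Each is the last Thursday of its month (at least one falls on the 29th or later, ruling out '4th Thursday').
December 2011 ends with Thursday 2011-12-29.
January 2012 ends with Thursday 2012-01-26.
February 2012 ends with Thursday 2012-02-23.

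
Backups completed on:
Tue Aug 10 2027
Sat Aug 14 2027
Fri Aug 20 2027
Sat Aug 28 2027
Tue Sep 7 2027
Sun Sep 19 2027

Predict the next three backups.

Sun Oct 3 2027, Tue Oct 19 2027, Sat Nov 6 2027

Intervals are 4, 6, 8, 10, 12 days — an arithmetic progression with common difference 2.
Next gap: 14 days. Sun Sep 19 2027 + 14 days = Sun Oct 3 2027.
Next gap: 16 days. Sun Oct 3 2027 + 16 days = Tue Oct 19 2027.
Next gap: 18 days. Tue Oct 19 2027 + 18 days = Sat Nov 6 2027.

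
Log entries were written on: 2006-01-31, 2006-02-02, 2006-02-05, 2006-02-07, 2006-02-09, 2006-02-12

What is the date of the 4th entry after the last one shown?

2006-02-21

Every event lands on a Tuesday or Thursday or Sunday (gaps cycle 2, 3, 2, 2, 3).
So the schedule is: every Tuesday, Thursday and Sunday.
The following Tuesday is 2006-02-14.
The following Thursday is 2006-02-16.
Next Sunday: 2006-02-19.
The following Tuesday is 2006-02-21.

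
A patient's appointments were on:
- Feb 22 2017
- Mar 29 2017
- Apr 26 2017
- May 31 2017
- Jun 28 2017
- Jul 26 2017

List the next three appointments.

Aug 30 2017, Sep 27 2017, Oct 25 2017

These are Wednesdays with 35, 28, 35, 28, 28-day gaps.
Each is the final Wednesday of its month — Mar 29 2017 is past the 28th, so '4th Wednesday' doesn't fit.
Last Wednesday of August 2017: Aug 30 2017.
Last Wednesday of September 2017: Sep 27 2017.
Last Wednesday of October 2017: Oct 25 2017.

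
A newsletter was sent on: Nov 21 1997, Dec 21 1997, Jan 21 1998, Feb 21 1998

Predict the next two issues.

Mar 21 1998, Apr 21 1998

Each date is the 21st; the gaps (30, 31, 31) track the month lengths.
The rule is the 21st of each month.
March 1998: Mar 21 1998.
Next: April 1998 → Apr 21 1998.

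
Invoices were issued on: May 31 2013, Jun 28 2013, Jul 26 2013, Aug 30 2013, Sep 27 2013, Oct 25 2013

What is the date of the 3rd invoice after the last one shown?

These are Fridays with 28, 28, 35, 28, 28-day gaps.
Each is the final Friday of its month — May 31 2013 is past the 28th, so '4th Friday' doesn't fit.
Last Friday of November 2013: Nov 29 2013.
December 2013 ends with Friday Dec 27 2013.
January 2014 ends with Friday Jan 31 2014.

Jan 31 2014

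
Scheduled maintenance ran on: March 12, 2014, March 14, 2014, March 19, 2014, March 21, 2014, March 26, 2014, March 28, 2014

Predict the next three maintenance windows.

Gaps: 2, 5, 2, 5, 2 days — not constant, but cyclic with period 2.
The events fall on every Wednesday and Friday.
The following Wednesday is April 2, 2014.
The following Friday is April 4, 2014.
The following Wednesday is April 9, 2014.

April 2, 2014; April 4, 2014; April 9, 2014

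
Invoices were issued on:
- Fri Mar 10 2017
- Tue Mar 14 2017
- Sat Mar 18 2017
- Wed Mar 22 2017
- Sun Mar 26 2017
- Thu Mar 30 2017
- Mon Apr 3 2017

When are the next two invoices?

Gaps between consecutive events: 4, 4, 4, 4, 4, 4 days — a constant 4-day interval.
Mon Apr 3 2017 + 4 days = Fri Apr 7 2017.
Fri Apr 7 2017 + 4 days = Tue Apr 11 2017.

Fri Apr 7 2017, Tue Apr 11 2017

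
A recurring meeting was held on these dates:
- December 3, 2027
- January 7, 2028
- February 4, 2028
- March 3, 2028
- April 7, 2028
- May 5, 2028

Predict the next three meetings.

June 2, 2028; July 7, 2028; August 4, 2028

Gaps: 35, 28, 28, 35, 28 days — a mix of 28 and 35. Every date is a Friday.
Each is the 1st Friday of its month.
1st Friday of June 2028: June 2, 2028.
July 2028 — 1st Friday is July 7, 2028.
August 2028 — 1st Friday is August 4, 2028.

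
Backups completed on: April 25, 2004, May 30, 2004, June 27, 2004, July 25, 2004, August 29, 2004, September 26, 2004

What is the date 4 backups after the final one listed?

January 30, 2005

Every date is a Sunday; gaps 35, 28, 28, 35, 28 days.
Each is the last Sunday of its month (at least one falls on the 29th or later, ruling out '4th Sunday').
October 2004 ends with Sunday October 31, 2004.
November 2004 ends with Sunday November 28, 2004.
Last Sunday of December 2004: December 26, 2004.
Last Sunday of January 2005: January 30, 2005.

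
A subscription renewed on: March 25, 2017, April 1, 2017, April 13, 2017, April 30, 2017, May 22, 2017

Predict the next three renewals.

June 18, 2017; July 20, 2017; August 26, 2017

The spacing grows by 5 each time: 7, 12, 17, 22 days.
Next gap: 27 days. May 22, 2017 + 27 days = June 18, 2017.
Next gap: 32 days. June 18, 2017 + 32 days = July 20, 2017.
Next gap: 37 days. July 20, 2017 + 37 days = August 26, 2017.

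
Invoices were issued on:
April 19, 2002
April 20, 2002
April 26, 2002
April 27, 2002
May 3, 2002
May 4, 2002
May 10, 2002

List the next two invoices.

May 11, 2002; May 17, 2002

The gap pattern 1, 6, 1, 6, 1, 6 repeats every 2 events.
These are the Fridays and Saturdays of each week.
The following Saturday is May 11, 2002.
Next Friday: May 17, 2002.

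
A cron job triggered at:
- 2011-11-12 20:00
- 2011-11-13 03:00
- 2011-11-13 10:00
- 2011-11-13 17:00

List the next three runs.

2011-11-14 00:00, 2011-11-14 07:00, 2011-11-14 14:00

The interval is a steady 7 hours (7, 7, 7).
2011-11-13 17:00 + 7 h = 2011-11-14 00:00.
2011-11-14 00:00 + 7 h = 2011-11-14 07:00.
2011-11-14 07:00 + 7 h = 2011-11-14 14:00.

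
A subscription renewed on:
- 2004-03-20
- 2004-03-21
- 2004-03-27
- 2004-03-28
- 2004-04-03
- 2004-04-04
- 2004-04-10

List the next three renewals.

Every event lands on a Saturday or Sunday (gaps cycle 1, 6, 1, 6, 1, 6).
So the schedule is: every Saturday and Sunday.
Next Sunday: 2004-04-11.
The following Saturday is 2004-04-17.
The following Sunday is 2004-04-18.

2004-04-11, 2004-04-17, 2004-04-18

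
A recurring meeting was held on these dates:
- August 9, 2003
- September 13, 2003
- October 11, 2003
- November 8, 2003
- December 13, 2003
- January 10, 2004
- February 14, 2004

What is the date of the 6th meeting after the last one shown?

August 14, 2004

All dates are Saturdays, 35, 28, 28, 35, 28, 35 days apart.
Specifically, the 2nd Saturday of each month.
2nd Saturday of March 2004: March 13, 2004.
April 2004 — 2nd Saturday is April 10, 2004.
2nd Saturday of May 2004: May 8, 2004.
2nd Saturday of June 2004: June 12, 2004.
July 2004 — 2nd Saturday is July 10, 2004.
2nd Saturday of August 2004: August 14, 2004.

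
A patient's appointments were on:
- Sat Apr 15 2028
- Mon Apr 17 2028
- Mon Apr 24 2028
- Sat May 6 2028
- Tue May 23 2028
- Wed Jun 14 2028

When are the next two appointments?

Intervals are 2, 7, 12, 17, 22 days — an arithmetic progression with common difference 5.
Next gap: 27 days. Wed Jun 14 2028 + 27 days = Tue Jul 11 2028.
Next gap: 32 days. Tue Jul 11 2028 + 32 days = Sat Aug 12 2028.

Tue Jul 11 2028, Sat Aug 12 2028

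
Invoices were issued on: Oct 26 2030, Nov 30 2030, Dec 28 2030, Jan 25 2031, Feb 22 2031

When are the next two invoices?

Mar 29 2031, Apr 26 2031

These are Saturdays with 35, 28, 28, 28-day gaps.
Each is the final Saturday of its month — Nov 30 2030 is past the 28th, so '4th Saturday' doesn't fit.
March 2031 ends with Saturday Mar 29 2031.
Last Saturday of April 2031: Apr 26 2031.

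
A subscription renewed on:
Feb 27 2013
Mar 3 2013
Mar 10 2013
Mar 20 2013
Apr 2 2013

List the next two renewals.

Gaps: 4, 7, 10, 13 days — each gap is 3 larger than the previous one.
Next gap: 16 days. Apr 2 2013 + 16 days = Apr 18 2013.
Next gap: 19 days. Apr 18 2013 + 19 days = May 7 2013.

Apr 18 2013, May 7 2013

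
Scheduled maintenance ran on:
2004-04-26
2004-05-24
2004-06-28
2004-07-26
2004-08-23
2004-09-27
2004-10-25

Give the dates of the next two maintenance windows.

All dates are Mondays, 28, 35, 28, 28, 35, 28 days apart.
Specifically, the 4th Monday of each month.
November 2004 — 4th Monday is 2004-11-22.
4th Monday of December 2004: 2004-12-27.

2004-11-22, 2004-12-27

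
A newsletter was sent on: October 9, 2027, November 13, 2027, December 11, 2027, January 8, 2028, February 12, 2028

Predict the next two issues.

March 11, 2028; April 8, 2028

Gaps: 35, 28, 28, 35 days — a mix of 28 and 35. Every date is a Saturday.
Each is the 2nd Saturday of its month.
2nd Saturday of March 2028: March 11, 2028.
2nd Saturday of April 2028: April 8, 2028.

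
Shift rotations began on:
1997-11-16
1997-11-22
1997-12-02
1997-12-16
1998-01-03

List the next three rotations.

Intervals are 6, 10, 14, 18 days — an arithmetic progression with common difference 4.
Next gap: 22 days. 1998-01-03 + 22 days = 1998-01-25.
Next gap: 26 days. 1998-01-25 + 26 days = 1998-02-20.
Next gap: 30 days. 1998-02-20 + 30 days = 1998-03-22.

1998-01-25, 1998-02-20, 1998-03-22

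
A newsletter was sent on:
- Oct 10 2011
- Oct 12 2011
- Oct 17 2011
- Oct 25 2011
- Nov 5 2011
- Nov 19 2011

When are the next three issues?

Dec 6 2011, Dec 26 2011, Jan 18 2012

Gaps: 2, 5, 8, 11, 14 days — each gap is 3 larger than the previous one.
Next gap: 17 days. Nov 19 2011 + 17 days = Dec 6 2011.
Next gap: 20 days. Dec 6 2011 + 20 days = Dec 26 2011.
Next gap: 23 days. Dec 26 2011 + 23 days = Jan 18 2012.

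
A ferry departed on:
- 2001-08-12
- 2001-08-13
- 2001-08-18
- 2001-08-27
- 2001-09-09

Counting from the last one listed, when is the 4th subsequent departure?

2001-12-10

Gaps: 1, 5, 9, 13 days — each gap is 4 larger than the previous one.
Next gap: 17 days. 2001-09-09 + 17 days = 2001-09-26.
Next gap: 21 days. 2001-09-26 + 21 days = 2001-10-17.
Next gap: 25 days. 2001-10-17 + 25 days = 2001-11-11.
Next gap: 29 days. 2001-11-11 + 29 days = 2001-12-10.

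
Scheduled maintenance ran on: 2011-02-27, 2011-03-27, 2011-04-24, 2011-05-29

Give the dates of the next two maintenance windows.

2011-06-26, 2011-07-31

These are Sundays with 28, 28, 35-day gaps.
Each is the final Sunday of its month — 2011-05-29 is past the 28th, so '4th Sunday' doesn't fit.
Last Sunday of June 2011: 2011-06-26.
July 2011 ends with Sunday 2011-07-31.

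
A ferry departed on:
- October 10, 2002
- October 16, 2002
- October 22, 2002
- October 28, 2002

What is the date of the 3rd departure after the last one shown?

Every event comes 6 days after the last (6, 6, 6).
October 28, 2002 + 6 days = November 3, 2002.
November 3, 2002 + 6 days = November 9, 2002.
November 9, 2002 + 6 days = November 15, 2002.

November 15, 2002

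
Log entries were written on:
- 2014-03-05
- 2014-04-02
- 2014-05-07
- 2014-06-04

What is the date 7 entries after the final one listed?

These are Wednesdays at 28- or 35-day spacing (28, 35, 28).
The pattern: 1st Wednesday of the month.
1st Wednesday of July 2014: 2014-07-02.
August 2014 — 1st Wednesday is 2014-08-06.
1st Wednesday of September 2014: 2014-09-03.
October 2014 — 1st Wednesday is 2014-10-01.
November 2014 — 1st Wednesday is 2014-11-05.
December 2014 — 1st Wednesday is 2014-12-03.
1st Wednesday of January 2015: 2015-01-07.

2015-01-07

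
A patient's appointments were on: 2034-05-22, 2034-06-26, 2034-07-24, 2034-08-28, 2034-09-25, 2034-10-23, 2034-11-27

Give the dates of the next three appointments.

All dates are Mondays, 35, 28, 35, 28, 28, 35 days apart.
Specifically, the 4th Monday of each month.
December 2034 — 4th Monday is 2034-12-25.
January 2035 — 4th Monday is 2035-01-22.
4th Monday of February 2035: 2035-02-26.

2034-12-25, 2035-01-22, 2035-02-26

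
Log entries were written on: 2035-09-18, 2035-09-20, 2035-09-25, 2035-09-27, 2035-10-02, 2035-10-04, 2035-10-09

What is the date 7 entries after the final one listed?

Every event lands on a Tuesday or Thursday (gaps cycle 2, 5, 2, 5, 2, 5).
So the schedule is: every Tuesday and Thursday.
The following Thursday is 2035-10-11.
The following Tuesday is 2035-10-16.
Next Thursday: 2035-10-18.
Next Tuesday: 2035-10-23.
Next Thursday: 2035-10-25.
Next Tuesday: 2035-10-30.
The following Thursday is 2035-11-01.

2035-11-01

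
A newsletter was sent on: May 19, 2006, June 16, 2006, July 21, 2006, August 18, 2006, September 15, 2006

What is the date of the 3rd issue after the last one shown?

December 15, 2006

These are Fridays at 28- or 35-day spacing (28, 35, 28, 28).
The pattern: 3rd Friday of the month.
3rd Friday of October 2006: October 20, 2006.
November 2006 — 3rd Friday is November 17, 2006.
December 2006 — 3rd Friday is December 15, 2006.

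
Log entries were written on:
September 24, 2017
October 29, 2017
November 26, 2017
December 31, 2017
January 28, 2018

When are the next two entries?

February 25, 2018; March 25, 2018

All Sundays; the gaps (35, 28, 35, 28) vary with month length.
This is the last Sunday of each month.
Last Sunday of February 2018: February 25, 2018.
Last Sunday of March 2018: March 25, 2018.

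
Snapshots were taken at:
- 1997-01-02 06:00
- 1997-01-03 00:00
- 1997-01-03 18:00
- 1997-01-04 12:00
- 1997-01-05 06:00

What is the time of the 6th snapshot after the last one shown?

Gaps: 18, 18, 18, 18 hours — each event is 18 hours after the previous one.
1997-01-05 06:00 + 18 h = 1997-01-06 00:00.
1997-01-06 00:00 + 18 h = 1997-01-06 18:00.
1997-01-06 18:00 + 18 h = 1997-01-07 12:00.
1997-01-07 12:00 + 18 h = 1997-01-08 06:00.
1997-01-08 06:00 + 18 h = 1997-01-09 00:00.
1997-01-09 00:00 + 18 h = 1997-01-09 18:00.

1997-01-09 18:00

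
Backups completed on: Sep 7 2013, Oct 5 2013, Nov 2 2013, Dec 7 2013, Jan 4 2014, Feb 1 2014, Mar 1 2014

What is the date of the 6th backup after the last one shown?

Sep 6 2014

Gaps: 28, 28, 35, 28, 28, 28 days — a mix of 28 and 35. Every date is a Saturday.
Each is the 1st Saturday of its month.
April 2014 — 1st Saturday is Apr 5 2014.
May 2014 — 1st Saturday is May 3 2014.
June 2014 — 1st Saturday is Jun 7 2014.
1st Saturday of July 2014: Jul 5 2014.
August 2014 — 1st Saturday is Aug 2 2014.
1st Saturday of September 2014: Sep 6 2014.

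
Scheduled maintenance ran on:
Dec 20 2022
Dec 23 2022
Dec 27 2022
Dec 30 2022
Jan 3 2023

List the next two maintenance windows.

Gaps: 3, 4, 3, 4 days — not constant, but cyclic with period 2.
The events fall on every Tuesday and Friday.
Next Friday: Jan 6 2023.
The following Tuesday is Jan 10 2023.

Jan 6 2023, Jan 10 2023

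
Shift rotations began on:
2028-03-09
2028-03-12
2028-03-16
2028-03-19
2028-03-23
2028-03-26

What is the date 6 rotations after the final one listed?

Gaps: 3, 4, 3, 4, 3 days — not constant, but cyclic with period 2.
The events fall on every Thursday and Sunday.
The following Thursday is 2028-03-30.
The following Sunday is 2028-04-02.
The following Thursday is 2028-04-06.
Next Sunday: 2028-04-09.
The following Thursday is 2028-04-13.
Next Sunday: 2028-04-16.

2028-04-16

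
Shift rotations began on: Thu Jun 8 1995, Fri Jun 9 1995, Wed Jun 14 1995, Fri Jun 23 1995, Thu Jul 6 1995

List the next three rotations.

Sun Jul 23 1995, Sun Aug 13 1995, Thu Sep 7 1995

Gaps: 1, 5, 9, 13 days — each gap is 4 larger than the previous one.
Next gap: 17 days. Thu Jul 6 1995 + 17 days = Sun Jul 23 1995.
Next gap: 21 days. Sun Jul 23 1995 + 21 days = Sun Aug 13 1995.
Next gap: 25 days. Sun Aug 13 1995 + 25 days = Thu Sep 7 1995.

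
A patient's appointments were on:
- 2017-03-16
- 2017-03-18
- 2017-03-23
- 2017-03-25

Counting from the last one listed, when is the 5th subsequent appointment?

Every event lands on a Thursday or Saturday (gaps cycle 2, 5, 2).
So the schedule is: every Thursday and Saturday.
The following Thursday is 2017-03-30.
The following Saturday is 2017-04-01.
The following Thursday is 2017-04-06.
Next Saturday: 2017-04-08.
The following Thursday is 2017-04-13.

2017-04-13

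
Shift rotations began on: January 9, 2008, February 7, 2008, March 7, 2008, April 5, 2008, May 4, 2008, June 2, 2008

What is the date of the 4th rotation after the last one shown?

September 26, 2008

Gaps between consecutive events: 29, 29, 29, 29, 29 days — a constant 29-day interval.
June 2, 2008 + 29 days = July 1, 2008.
July 1, 2008 + 29 days = July 30, 2008.
July 30, 2008 + 29 days = August 28, 2008.
August 28, 2008 + 29 days = September 26, 2008.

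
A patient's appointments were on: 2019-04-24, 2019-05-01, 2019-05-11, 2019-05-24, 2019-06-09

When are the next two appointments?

Gaps: 7, 10, 13, 16 days — each gap is 3 larger than the previous one.
Next gap: 19 days. 2019-06-09 + 19 days = 2019-06-28.
Next gap: 22 days. 2019-06-28 + 22 days = 2019-07-20.

2019-06-28, 2019-07-20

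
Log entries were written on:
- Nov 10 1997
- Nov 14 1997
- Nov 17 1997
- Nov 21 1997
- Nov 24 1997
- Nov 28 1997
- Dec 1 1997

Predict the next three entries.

Gaps: 4, 3, 4, 3, 4, 3 days — not constant, but cyclic with period 2.
The events fall on every Monday and Friday.
Next Friday: Dec 5 1997.
The following Monday is Dec 8 1997.
The following Friday is Dec 12 1997.

Dec 5 1997, Dec 8 1997, Dec 12 1997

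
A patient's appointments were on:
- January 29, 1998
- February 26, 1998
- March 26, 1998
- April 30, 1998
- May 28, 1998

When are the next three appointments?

June 25, 1998; July 30, 1998; August 27, 1998

Every date is a Thursday; gaps 28, 28, 35, 28 days.
Each is the last Thursday of its month (at least one falls on the 29th or later, ruling out '4th Thursday').
June 1998 ends with Thursday June 25, 1998.
Last Thursday of July 1998: July 30, 1998.
Last Thursday of August 1998: August 27, 1998.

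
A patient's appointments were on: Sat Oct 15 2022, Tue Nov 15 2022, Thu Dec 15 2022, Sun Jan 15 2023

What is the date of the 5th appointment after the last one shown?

Thu Jun 15 2023

Each date is the 15th; the gaps (31, 30, 31) track the month lengths.
The rule is the 15th of each month.
Next: February 2023 → Wed Feb 15 2023.
March 2023: Wed Mar 15 2023.
Next: April 2023 → Sat Apr 15 2023.
May 2023: Mon May 15 2023.
June 2023: Thu Jun 15 2023.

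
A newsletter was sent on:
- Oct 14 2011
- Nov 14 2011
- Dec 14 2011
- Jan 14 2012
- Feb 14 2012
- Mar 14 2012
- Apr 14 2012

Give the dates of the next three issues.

Each date is the 14th; the gaps (31, 30, 31, 31, 29, 31) track the month lengths.
The rule is the 14th of each month.
May 2012: May 14 2012.
June 2012: Jun 14 2012.
July 2012: Jul 14 2012.

May 14 2012, Jun 14 2012, Jul 14 2012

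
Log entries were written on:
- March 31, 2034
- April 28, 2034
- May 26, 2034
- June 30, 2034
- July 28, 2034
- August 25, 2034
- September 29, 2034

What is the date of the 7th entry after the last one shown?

Every date is a Friday; gaps 28, 28, 35, 28, 28, 35 days.
Each is the last Friday of its month (at least one falls on the 29th or later, ruling out '4th Friday').
Last Friday of October 2034: October 27, 2034.
Last Friday of November 2034: November 24, 2034.
December 2034 ends with Friday December 29, 2034.
January 2035 ends with Friday January 26, 2035.
Last Friday of February 2035: February 23, 2035.
March 2035 ends with Friday March 30, 2035.
April 2035 ends with Friday April 27, 2035.

April 27, 2035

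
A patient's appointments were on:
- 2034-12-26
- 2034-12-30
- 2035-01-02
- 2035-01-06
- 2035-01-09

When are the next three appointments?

Every event lands on a Tuesday or Saturday (gaps cycle 4, 3, 4, 3).
So the schedule is: every Tuesday and Saturday.
Next Saturday: 2035-01-13.
Next Tuesday: 2035-01-16.
The following Saturday is 2035-01-20.

2035-01-13, 2035-01-16, 2035-01-20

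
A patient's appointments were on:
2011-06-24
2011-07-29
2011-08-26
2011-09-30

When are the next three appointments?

Every date is a Friday; gaps 35, 28, 35 days.
Each is the last Friday of its month (at least one falls on the 29th or later, ruling out '4th Friday').
October 2011 ends with Friday 2011-10-28.
November 2011 ends with Friday 2011-11-25.
December 2011 ends with Friday 2011-12-30.

2011-10-28, 2011-11-25, 2011-12-30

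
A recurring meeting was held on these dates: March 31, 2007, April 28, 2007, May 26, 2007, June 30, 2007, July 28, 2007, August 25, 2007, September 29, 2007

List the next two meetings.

All Saturdays; the gaps (28, 28, 35, 28, 28, 35) vary with month length.
This is the last Saturday of each month.
Last Saturday of October 2007: October 27, 2007.
Last Saturday of November 2007: November 24, 2007.

October 27, 2007; November 24, 2007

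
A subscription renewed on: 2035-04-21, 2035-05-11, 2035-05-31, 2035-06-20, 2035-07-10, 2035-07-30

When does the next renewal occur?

2035-08-19

Gaps between consecutive events: 20, 20, 20, 20, 20 days — a constant 20-day interval.
2035-07-30 + 20 days = 2035-08-19.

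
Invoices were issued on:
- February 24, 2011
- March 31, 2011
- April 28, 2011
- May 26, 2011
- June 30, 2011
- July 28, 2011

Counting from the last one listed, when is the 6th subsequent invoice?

Every date is a Thursday; gaps 35, 28, 28, 35, 28 days.
Each is the last Thursday of its month (at least one falls on the 29th or later, ruling out '4th Thursday').
Last Thursday of August 2011: August 25, 2011.
September 2011 ends with Thursday September 29, 2011.
Last Thursday of October 2011: October 27, 2011.
Last Thursday of November 2011: November 24, 2011.
Last Thursday of December 2011: December 29, 2011.
January 2012 ends with Thursday January 26, 2012.

January 26, 2012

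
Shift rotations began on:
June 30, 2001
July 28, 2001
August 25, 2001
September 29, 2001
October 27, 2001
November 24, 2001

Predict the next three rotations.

These are Saturdays with 28, 28, 35, 28, 28-day gaps.
Each is the final Saturday of its month — June 30, 2001 is past the 28th, so '4th Saturday' doesn't fit.
December 2001 ends with Saturday December 29, 2001.
Last Saturday of January 2002: January 26, 2002.
Last Saturday of February 2002: February 23, 2002.

December 29, 2001; January 26, 2002; February 23, 2002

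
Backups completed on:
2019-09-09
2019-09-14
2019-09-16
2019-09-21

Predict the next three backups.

The gap pattern 5, 2, 5 repeats every 2 events.
These are the Mondays and Saturdays of each week.
The following Monday is 2019-09-23.
Next Saturday: 2019-09-28.
The following Monday is 2019-09-30.

2019-09-23, 2019-09-28, 2019-09-30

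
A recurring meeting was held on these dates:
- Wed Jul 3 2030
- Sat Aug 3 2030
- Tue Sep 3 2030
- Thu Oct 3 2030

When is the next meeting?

Each date is the 3rd; the gaps (31, 31, 30) track the month lengths.
The rule is the 3rd of each month.
Next: November 2030 → Sun Nov 3 2030.

Sun Nov 3 2030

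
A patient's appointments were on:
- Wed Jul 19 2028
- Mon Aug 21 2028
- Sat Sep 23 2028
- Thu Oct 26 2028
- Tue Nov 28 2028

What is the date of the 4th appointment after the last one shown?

Mon Apr 9 2029

Gaps between consecutive events: 33, 33, 33, 33 days — a constant 33-day interval.
Tue Nov 28 2028 + 33 days = Sun Dec 31 2028.
Sun Dec 31 2028 + 33 days = Fri Feb 2 2029.
Fri Feb 2 2029 + 33 days = Wed Mar 7 2029.
Wed Mar 7 2029 + 33 days = Mon Apr 9 2029.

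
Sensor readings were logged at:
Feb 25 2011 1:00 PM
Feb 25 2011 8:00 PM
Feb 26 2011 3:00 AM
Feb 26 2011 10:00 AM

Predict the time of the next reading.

Feb 26 2011 5:00 PM

Spacing: 7, 7, 7 h — constant 7 h.
Feb 26 2011 10:00 AM + 7 h = Feb 26 2011 5:00 PM.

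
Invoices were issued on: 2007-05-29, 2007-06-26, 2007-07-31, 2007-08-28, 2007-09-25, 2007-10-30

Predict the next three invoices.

Every date is a Tuesday; gaps 28, 35, 28, 28, 35 days.
Each is the last Tuesday of its month (at least one falls on the 29th or later, ruling out '4th Tuesday').
November 2007 ends with Tuesday 2007-11-27.
Last Tuesday of December 2007: 2007-12-25.
Last Tuesday of January 2008: 2008-01-29.

2007-11-27, 2007-12-25, 2008-01-29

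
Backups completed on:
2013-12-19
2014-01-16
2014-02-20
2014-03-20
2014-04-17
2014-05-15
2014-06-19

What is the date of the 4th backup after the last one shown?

2014-10-16

These are Thursdays at 28- or 35-day spacing (28, 35, 28, 28, 28, 35).
The pattern: 3rd Thursday of the month.
July 2014 — 3rd Thursday is 2014-07-17.
3rd Thursday of August 2014: 2014-08-21.
3rd Thursday of September 2014: 2014-09-18.
3rd Thursday of October 2014: 2014-10-16.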